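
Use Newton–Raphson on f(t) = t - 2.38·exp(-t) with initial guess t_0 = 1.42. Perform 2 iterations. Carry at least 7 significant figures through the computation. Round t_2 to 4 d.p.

f'(t) = 1 + 2.38·exp(-t)
t_0 = 1.420000: f = 0.844721, f' = 1.575279 → t_1 = 1.420000 - (0.844721)/(1.575279) = 0.883765
t_1 = 0.883765: f = -0.099709, f' = 1.983474 → t_2 = 0.883765 - (-0.099709)/(1.983474) = 0.934035

0.9340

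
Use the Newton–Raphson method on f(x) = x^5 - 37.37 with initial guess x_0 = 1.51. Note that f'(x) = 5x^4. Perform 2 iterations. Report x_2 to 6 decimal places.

x_0 = 1.510000: f = -29.519727, f' = 25.994280 → x_1 = 1.510000 - (-29.519727)/(25.994280) = 2.645624
x_1 = 2.645624: f = 92.240618, f' = 244.952834 → x_2 = 2.645624 - (92.240618)/(244.952834) = 2.269059

2.269059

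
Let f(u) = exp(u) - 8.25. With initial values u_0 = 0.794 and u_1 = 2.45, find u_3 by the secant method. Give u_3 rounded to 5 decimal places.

f(u_0) = -6.037772, f(u_1) = 3.338347
u_2 = 2.450000 - (3.338347)·(2.450000 - 0.794000)/(3.338347 - (-6.037772)) = 1.860385; f(u_2) = -1.823791
u_3 = 1.860385 - (-1.823791)·(1.860385 - 2.450000)/(-1.823791 - (3.338347)) = 2.068697; f(u_3) = -0.335498

2.06870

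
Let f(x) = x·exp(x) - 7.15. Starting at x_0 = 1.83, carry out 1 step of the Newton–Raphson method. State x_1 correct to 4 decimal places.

1.5886

f'(x) = (x + 1)·exp(x)
x_0 = 1.830000: f = 4.258013, f' = 17.641899 → x_1 = 1.830000 - (4.258013)/(17.641899) = 1.588642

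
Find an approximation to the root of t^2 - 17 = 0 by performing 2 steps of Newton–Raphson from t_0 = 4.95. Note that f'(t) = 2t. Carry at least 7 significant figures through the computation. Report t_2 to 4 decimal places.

4.1237

Newton update: t ← t − f(t)/f'(t).
t_0 = 4.950000: f = 7.502500, f' = 9.900000 → t_1 = 4.950000 - (7.502500)/(9.900000) = 4.192172
t_1 = 4.192172: f = 0.574304, f' = 8.384343 → t_2 = 4.192172 - (0.574304)/(8.384343) = 4.123675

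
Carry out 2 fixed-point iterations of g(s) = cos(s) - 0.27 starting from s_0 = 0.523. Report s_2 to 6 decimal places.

0.557405

s_1 = g(0.523000) = 0.596325
s_2 = g(0.596325) = 0.557405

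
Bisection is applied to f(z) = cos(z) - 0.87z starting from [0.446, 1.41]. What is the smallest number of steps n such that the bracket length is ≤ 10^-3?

Initial width b − a = 1.41 − 0.446 = 0.964000.
After n steps the width is (b−a)/2^n; need (b−a)/2^n ≤ 10^-3.
So n ≥ log₂(0.964000/10^-3) = log₂(964.0000) ≈ 9.9129.
Hence n = 10.

10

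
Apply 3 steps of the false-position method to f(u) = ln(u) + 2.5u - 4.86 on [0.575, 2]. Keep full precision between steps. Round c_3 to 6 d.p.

f(0.575000) = -3.975885, f(2.000000) = 0.833147
step 1: c = 1.753124, f(c) = 0.084209 > 0 → new bracket [0.575000, 1.753124]
step 2: c = 1.728689, f(c) = 0.009085 > 0 → new bracket [0.575000, 1.728689]
step 3: c = 1.726059, f(c) = 0.000987 > 0 → new bracket [0.575000, 1.726059]

1.726059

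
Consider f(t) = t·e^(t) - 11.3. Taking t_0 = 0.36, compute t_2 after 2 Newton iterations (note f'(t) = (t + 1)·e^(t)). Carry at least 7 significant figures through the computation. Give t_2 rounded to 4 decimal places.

5.0418

Newton update: t ← t − f(t)/f'(t).
t_0 = 0.360000: f = -10.784001, f' = 1.949328 → t_1 = 0.360000 - (-10.784001)/(1.949328) = 5.892164
t_1 = 5.892164: f = 2122.771326, f' = 2496.259390 → t_2 = 5.892164 - (2122.771326)/(2496.259390) = 5.041783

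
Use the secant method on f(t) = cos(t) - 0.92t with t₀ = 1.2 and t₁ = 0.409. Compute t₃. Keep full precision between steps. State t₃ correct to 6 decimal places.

0.779196

Secant update: t_(k+1) = t_k − f(t_k)·(t_k − t_(k-1))/(f(t_k) − f(t_(k-1))).
f(t_0) = -0.741642, f(t_1) = 0.541239
t_2 = 0.409000 - (0.541239)·(0.409000 - 1.200000)/(0.541239 - (-0.741642)) = 0.742718; f(t_2) = 0.053333
t_3 = 0.742718 - (0.053333)·(0.742718 - 0.409000)/(0.053333 - (0.541239)) = 0.779196; f(t_3) = -0.005382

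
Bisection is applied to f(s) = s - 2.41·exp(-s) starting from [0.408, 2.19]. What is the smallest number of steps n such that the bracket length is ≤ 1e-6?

Initial width b − a = 2.19 − 0.408 = 1.782000.
After n steps the width is (b−a)/2^n; need (b−a)/2^n ≤ 1e-6.
So n ≥ log₂(1.782000/1e-6) = log₂(1782000.0000) ≈ 20.7651.
Hence n = 21.

21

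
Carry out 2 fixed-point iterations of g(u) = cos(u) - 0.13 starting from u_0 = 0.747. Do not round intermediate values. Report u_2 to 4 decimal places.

0.6932

u_1 = g(0.747000) = 0.603730
u_2 = g(0.603730) = 0.693223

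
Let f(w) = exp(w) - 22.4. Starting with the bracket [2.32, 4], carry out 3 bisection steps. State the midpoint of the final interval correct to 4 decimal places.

f(2.320000) = -12.224326, f(4.000000) = 32.198150 (opposite signs)
step 1: m = 3.160000, f(m) = 1.170596 > 0 → root in [2.320000, 3.160000]
step 2: m = 2.740000, f(m) = -6.913015 < 0 → root in [2.740000, 3.160000]
step 3: m = 2.950000, f(m) = -3.294046 < 0 → root in [2.950000, 3.160000]
Midpoint of [2.950000, 3.160000] = 3.055000

3.0550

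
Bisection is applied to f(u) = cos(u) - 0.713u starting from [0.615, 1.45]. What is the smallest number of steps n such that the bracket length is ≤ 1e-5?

17

Initial width b − a = 1.45 − 0.615 = 0.835000.
After n steps the width is (b−a)/2^n; need (b−a)/2^n ≤ 1e-5.
So n ≥ log₂(0.835000/1e-5) = log₂(83500.0000) ≈ 16.3495.
Hence n = 17.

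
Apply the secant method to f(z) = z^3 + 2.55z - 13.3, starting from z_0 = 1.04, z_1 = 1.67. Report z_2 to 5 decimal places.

Secant update: z_(k+1) = z_k − f(z_k)·(z_k − z_(k-1))/(f(z_k) − f(z_(k-1))).
f(z_0) = -9.523136, f(z_1) = -4.384037
z_2 = 1.670000 - (-4.384037)·(1.670000 - 1.040000)/(-4.384037 - (-9.523136)) = 2.207437; f(z_2) = 3.085320

2.20744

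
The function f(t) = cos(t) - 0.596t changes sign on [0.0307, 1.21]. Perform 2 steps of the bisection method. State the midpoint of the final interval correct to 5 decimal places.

1.06259

f(0.030700) = 0.981232, f(1.210000) = -0.368141 (opposite signs)
step 1: m = 0.620350, f(m) = 0.443946 > 0 → root in [0.620350, 1.210000]
step 2: m = 0.915175, f(m) = 0.064208 > 0 → root in [0.915175, 1.210000]
Midpoint of [0.915175, 1.210000] = 1.062588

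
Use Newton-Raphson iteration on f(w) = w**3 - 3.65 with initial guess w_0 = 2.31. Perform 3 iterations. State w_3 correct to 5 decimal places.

1.54019

f'(w) = 3w**2
w_0 = 2.310000: f = 8.676391, f' = 16.008300 → w_1 = 2.310000 - (8.676391)/(16.008300) = 1.768007
w_1 = 1.768007: f = 1.876520, f' = 9.377543 → w_2 = 1.768007 - (1.876520)/(9.377543) = 1.567899
w_2 = 1.567899: f = 0.204377, f' = 7.374921 → w_3 = 1.567899 - (0.204377)/(7.374921) = 1.540186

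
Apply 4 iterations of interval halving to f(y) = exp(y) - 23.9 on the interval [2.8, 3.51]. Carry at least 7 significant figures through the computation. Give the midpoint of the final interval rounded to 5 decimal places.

f(2.800000) = -7.455353, f(3.510000) = 9.548268 (opposite signs)
step 1: m = 3.155000, f(m) = -0.446963 < 0 → root in [3.155000, 3.510000]
step 2: m = 3.332500, f(m) = 4.108275 > 0 → root in [3.155000, 3.332500]
step 3: m = 3.243750, f(m) = 1.729653 > 0 → root in [3.155000, 3.243750]
step 4: m = 3.199375, f(m) = 0.617202 > 0 → root in [3.155000, 3.199375]
Midpoint of [3.155000, 3.199375] = 3.177187

3.17719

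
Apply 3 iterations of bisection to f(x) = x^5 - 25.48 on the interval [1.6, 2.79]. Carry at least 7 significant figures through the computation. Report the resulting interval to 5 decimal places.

f(1.600000) = -14.994240, f(2.790000) = 143.572274 (opposite signs)
step 1: m = 2.195000, f(m) = 25.473336 > 0 → root in [1.600000, 2.195000]
step 2: m = 1.897500, f(m) = -0.881483 < 0 → root in [1.897500, 2.195000]
step 3: m = 2.046250, f(m) = 10.395128 > 0 → root in [1.897500, 2.046250]

[1.89750, 2.04625]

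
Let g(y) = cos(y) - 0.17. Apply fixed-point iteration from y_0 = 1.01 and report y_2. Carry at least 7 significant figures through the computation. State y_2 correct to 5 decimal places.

y_1 = g(1.010000) = 0.361861
y_2 = g(0.361861) = 0.765240

0.76524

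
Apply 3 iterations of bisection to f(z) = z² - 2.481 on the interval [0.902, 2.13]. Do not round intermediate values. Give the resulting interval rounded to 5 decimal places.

[1.51600, 1.66950]

f(0.902000) = -1.667396, f(2.130000) = 2.055900 (opposite signs)
step 1: m = 1.516000, f(m) = -0.182744 < 0 → root in [1.516000, 2.130000]
step 2: m = 1.823000, f(m) = 0.842329 > 0 → root in [1.516000, 1.823000]
step 3: m = 1.669500, f(m) = 0.306230 > 0 → root in [1.516000, 1.669500]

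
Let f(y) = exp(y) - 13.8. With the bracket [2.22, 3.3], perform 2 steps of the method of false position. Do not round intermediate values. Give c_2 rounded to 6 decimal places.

2.585747

False-position update: c = (a·f(b) − b·f(a))/(f(b) − f(a)); replace the endpoint whose sign matches f(c).
f(2.220000) = -4.592669, f(3.300000) = 13.312639
step 1: c = 2.497017, f(c) = -1.653787 < 0 → new bracket [2.497017, 3.300000]
step 2: c = 2.585747, f(c) = -0.526802 < 0 → new bracket [2.585747, 3.300000]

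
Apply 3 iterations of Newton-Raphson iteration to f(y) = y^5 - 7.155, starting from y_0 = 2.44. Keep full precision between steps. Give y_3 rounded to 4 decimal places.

f'(y) = 5y^4
y_0 = 2.440000: f = 79.331661, f' = 177.226765 → y_1 = 2.440000 - (79.331661)/(177.226765) = 1.992372
y_1 = 1.992372: f = 24.239398, f' = 78.786486 → y_2 = 1.992372 - (24.239398)/(78.786486) = 1.684713
y_2 = 1.684713: f = 6.416543, f' = 40.278508 → y_3 = 1.684713 - (6.416543)/(40.278508) = 1.525408

1.5254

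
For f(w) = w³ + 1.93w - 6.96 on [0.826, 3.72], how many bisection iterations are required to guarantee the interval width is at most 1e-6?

22

Initial width b − a = 3.72 − 0.826 = 2.894000.
After n steps the width is (b−a)/2^n; need (b−a)/2^n ≤ 1e-6.
So n ≥ log₂(2.894000/1e-6) = log₂(2894000.0000) ≈ 21.4646.
Hence n = 22.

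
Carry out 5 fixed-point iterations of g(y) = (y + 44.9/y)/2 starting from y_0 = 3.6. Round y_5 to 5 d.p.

y_1 = g(3.600000) = 8.036111
y_2 = g(8.036111) = 6.811695
y_3 = g(6.811695) = 6.701650
y_4 = g(6.701650) = 6.700746
y_5 = g(6.700746) = 6.700746

6.70075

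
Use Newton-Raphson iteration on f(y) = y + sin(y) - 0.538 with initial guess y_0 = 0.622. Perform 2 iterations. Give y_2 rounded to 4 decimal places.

0.2706

f'(y) = 1 + cos(y)
y_0 = 0.622000: f = 0.666662, f' = 1.812715 → y_1 = 0.622000 - (0.666662)/(1.812715) = 0.254230
y_1 = 0.254230: f = -0.032269, f' = 1.967857 → y_2 = 0.254230 - (-0.032269)/(1.967857) = 0.270628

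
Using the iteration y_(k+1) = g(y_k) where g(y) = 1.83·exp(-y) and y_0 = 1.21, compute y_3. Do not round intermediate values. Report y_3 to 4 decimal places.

y_1 = g(1.210000) = 0.545701
y_2 = g(0.545701) = 1.060367
y_3 = g(1.060367) = 0.633782

0.6338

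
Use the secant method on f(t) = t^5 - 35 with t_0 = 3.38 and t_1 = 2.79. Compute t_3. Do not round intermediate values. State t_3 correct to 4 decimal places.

2.2452

f(t_0) = 406.147174, f(t_1) = 134.052274
t_2 = 2.790000 - (134.052274)·(2.790000 - 3.380000)/(134.052274 - (406.147174)) = 2.499326; f(t_2) = 62.524732
t_3 = 2.499326 - (62.524732)·(2.499326 - 2.790000)/(62.524732 - (134.052274)) = 2.245238; f(t_3) = 22.057413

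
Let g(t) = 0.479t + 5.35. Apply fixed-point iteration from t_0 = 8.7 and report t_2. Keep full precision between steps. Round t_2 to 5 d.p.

9.90879

t_1 = g(8.700000) = 9.517300
t_2 = g(9.517300) = 9.908787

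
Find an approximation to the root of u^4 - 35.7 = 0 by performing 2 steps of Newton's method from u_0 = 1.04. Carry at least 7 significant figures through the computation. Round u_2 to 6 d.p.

f'(u) = 4u^3
u_0 = 1.040000: f = -34.530141, f' = 4.499456 → u_1 = 1.040000 - (-34.530141)/(4.499456) = 8.714293
u_1 = 8.714293: f = 5731.015591, f' = 2647.014931 → u_2 = 8.714293 - (5731.015591)/(2647.014931) = 6.549206

6.549206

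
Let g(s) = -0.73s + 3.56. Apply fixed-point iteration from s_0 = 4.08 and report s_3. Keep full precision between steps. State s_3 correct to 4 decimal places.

s_1 = g(4.080000) = 0.581600
s_2 = g(0.581600) = 3.135432
s_3 = g(3.135432) = 1.271135

1.2711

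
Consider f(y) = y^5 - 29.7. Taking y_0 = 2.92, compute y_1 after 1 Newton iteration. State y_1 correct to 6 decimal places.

2.417706

f'(y) = 5y^4
y_0 = 2.920000: f = 182.582531, f' = 363.497485 → y_1 = 2.920000 - (182.582531)/(363.497485) = 2.417706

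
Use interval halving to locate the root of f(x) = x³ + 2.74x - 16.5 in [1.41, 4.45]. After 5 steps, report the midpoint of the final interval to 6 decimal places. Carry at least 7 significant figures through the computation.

2.217500

f(1.410000) = -9.833379, f(4.450000) = 83.814125 (opposite signs)
step 1: m = 2.930000, f(m) = 16.681957 > 0 → root in [1.410000, 2.930000]
step 2: m = 2.170000, f(m) = -0.335887 < 0 → root in [2.170000, 2.930000]
step 3: m = 2.550000, f(m) = 7.068375 > 0 → root in [2.170000, 2.550000]
step 4: m = 2.360000, f(m) = 3.110656 > 0 → root in [2.170000, 2.360000]
step 5: m = 2.265000, f(m) = 1.326060 > 0 → root in [2.170000, 2.265000]
Midpoint of [2.170000, 2.265000] = 2.217500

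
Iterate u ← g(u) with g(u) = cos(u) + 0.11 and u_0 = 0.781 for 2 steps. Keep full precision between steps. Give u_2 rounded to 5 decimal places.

0.79207

u_1 = g(0.781000) = 0.820210
u_2 = g(0.820210) = 0.792068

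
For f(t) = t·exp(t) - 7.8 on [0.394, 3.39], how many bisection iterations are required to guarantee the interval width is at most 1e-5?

Initial width b − a = 3.39 − 0.394 = 2.996000.
After n steps the width is (b−a)/2^n; need (b−a)/2^n ≤ 1e-5.
So n ≥ log₂(2.996000/1e-5) = log₂(299600.0000) ≈ 18.1927.
Hence n = 19.

19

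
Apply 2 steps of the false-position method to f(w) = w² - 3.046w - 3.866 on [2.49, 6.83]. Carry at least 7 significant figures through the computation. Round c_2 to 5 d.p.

3.73913

False-position update: c = (a·f(b) − b·f(a))/(f(b) − f(a)); replace the endpoint whose sign matches f(c).
f(2.490000) = -5.250440, f(6.830000) = 21.978720
step 1: c = 3.326857, f(c) = -2.931629 < 0 → new bracket [3.326857, 6.830000]
step 2: c = 3.739132, f(c) = -1.274288 < 0 → new bracket [3.739132, 6.830000]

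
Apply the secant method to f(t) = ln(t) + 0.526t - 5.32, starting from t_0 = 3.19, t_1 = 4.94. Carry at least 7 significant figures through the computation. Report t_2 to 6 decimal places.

6.388870

f(t_0) = -2.482039, f(t_1) = -1.124195
t_2 = 4.940000 - (-1.124195)·(4.940000 - 3.190000)/(-1.124195 - (-2.482039)) = 6.388870; f(t_2) = -0.104897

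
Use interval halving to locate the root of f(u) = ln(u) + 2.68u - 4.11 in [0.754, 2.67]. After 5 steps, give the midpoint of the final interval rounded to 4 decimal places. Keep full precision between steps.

1.3827

f(0.754000) = -2.371643, f(2.670000) = 4.027678 (opposite signs)
step 1: m = 1.712000, f(m) = 1.015822 > 0 → root in [0.754000, 1.712000]
step 2: m = 1.233000, f(m) = -0.596110 < 0 → root in [1.233000, 1.712000]
step 3: m = 1.472500, f(m) = 0.223262 > 0 → root in [1.233000, 1.472500]
step 4: m = 1.352750, f(m) = -0.182490 < 0 → root in [1.352750, 1.472500]
step 5: m = 1.412625, f(m) = 0.021285 > 0 → root in [1.352750, 1.412625]
Midpoint of [1.352750, 1.412625] = 1.382688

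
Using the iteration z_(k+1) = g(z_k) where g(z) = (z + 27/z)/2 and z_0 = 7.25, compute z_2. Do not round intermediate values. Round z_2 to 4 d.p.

5.2039

z_1 = g(7.250000) = 5.487069
z_2 = g(5.487069) = 5.203864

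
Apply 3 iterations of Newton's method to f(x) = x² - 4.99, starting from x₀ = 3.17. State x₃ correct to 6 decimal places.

2.233834

f'(x) = 2x
x_0 = 3.170000: f = 5.058900, f' = 6.340000 → x_1 = 3.170000 - (5.058900)/(6.340000) = 2.372066
x_1 = 2.372066: f = 0.636698, f' = 4.744132 → x_2 = 2.372066 - (0.636698)/(4.744132) = 2.237859
x_2 = 2.237859: f = 0.018012, f' = 4.475717 → x_3 = 2.237859 - (0.018012)/(4.475717) = 2.233834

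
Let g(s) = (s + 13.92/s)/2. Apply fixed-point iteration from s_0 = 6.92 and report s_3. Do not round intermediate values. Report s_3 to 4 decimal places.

s_1 = g(6.920000) = 4.465780
s_2 = g(4.465780) = 3.791408
s_3 = g(3.791408) = 3.731434

3.7314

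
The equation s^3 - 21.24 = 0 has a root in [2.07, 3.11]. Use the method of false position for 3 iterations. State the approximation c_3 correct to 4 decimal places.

f(2.070000) = -12.370257, f(3.110000) = 8.840231
step 1: c = 2.676543, f(c) = -2.065566 < 0 → new bracket [2.676543, 3.110000]
step 2: c = 2.758640, f(c) = -0.246491 < 0 → new bracket [2.758640, 3.110000]
step 3: c = 2.768171, f(c) = -0.028139 < 0 → new bracket [2.768171, 3.110000]

2.7682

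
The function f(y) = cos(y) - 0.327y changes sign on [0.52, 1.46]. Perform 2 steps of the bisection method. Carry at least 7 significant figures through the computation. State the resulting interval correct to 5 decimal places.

f(0.520000) = 0.697779, f(1.460000) = -0.366850 (opposite signs)
step 1: m = 0.990000, f(m) = 0.224960 > 0 → root in [0.990000, 1.460000]
step 2: m = 1.225000, f(m) = -0.061629 < 0 → root in [0.990000, 1.225000]

[0.99000, 1.22500]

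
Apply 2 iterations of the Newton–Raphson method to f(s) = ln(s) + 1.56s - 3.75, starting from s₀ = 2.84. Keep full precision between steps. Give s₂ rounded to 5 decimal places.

f'(s) = 1/s + 1.56
s_0 = 2.840000: f = 1.724204, f' = 1.912113 → s_1 = 2.840000 - (1.724204)/(1.912113) = 1.938273
s_1 = 1.938273: f = -0.064497, f' = 2.075923 → s_2 = 1.938273 - (-0.064497)/(2.075923) = 1.969342

1.96934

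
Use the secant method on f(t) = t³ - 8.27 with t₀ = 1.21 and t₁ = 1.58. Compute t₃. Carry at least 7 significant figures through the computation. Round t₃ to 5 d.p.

f(t_0) = -6.498439, f(t_1) = -4.325688
t_2 = 1.580000 - (-4.325688)·(1.580000 - 1.210000)/(-4.325688 - (-6.498439)) = 2.316626; f(t_2) = 4.162764
t_3 = 2.316626 - (4.162764)·(2.316626 - 1.580000)/(4.162764 - (-4.325688)) = 1.955382; f(t_3) = -0.793558

1.95538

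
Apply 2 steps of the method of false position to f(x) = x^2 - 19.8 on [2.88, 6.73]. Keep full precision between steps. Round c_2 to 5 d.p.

f(2.880000) = -11.505600, f(6.730000) = 25.492900
step 1: c = 4.077253, f(c) = -3.176009 < 0 → new bracket [4.077253, 6.730000]
step 2: c = 4.371130, f(c) = -0.693219 < 0 → new bracket [4.371130, 6.730000]

4.37113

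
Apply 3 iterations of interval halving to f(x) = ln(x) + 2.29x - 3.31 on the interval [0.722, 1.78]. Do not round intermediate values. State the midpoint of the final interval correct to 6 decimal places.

f(0.722000) = -1.982350, f(1.780000) = 1.342813 (opposite signs)
step 1: m = 1.251000, f(m) = -0.221267 < 0 → root in [1.251000, 1.780000]
step 2: m = 1.515500, f(m) = 0.576240 > 0 → root in [1.251000, 1.515500]
step 3: m = 1.383250, f(m) = 0.182078 > 0 → root in [1.251000, 1.383250]
Midpoint of [1.251000, 1.383250] = 1.317125

1.317125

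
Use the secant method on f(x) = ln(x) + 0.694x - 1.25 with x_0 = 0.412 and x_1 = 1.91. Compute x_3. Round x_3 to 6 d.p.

1.347797

Secant update: x_(k+1) = x_k − f(x_k)·(x_k − x_(k-1))/(f(x_k) − f(x_(k-1))).
f(x_0) = -1.850804, f(x_1) = 0.722643
x_2 = 1.910000 - (0.722643)·(1.910000 - 0.412000)/(0.722643 - (-1.850804)) = 1.489350; f(x_2) = 0.181949
x_3 = 1.489350 - (0.181949)·(1.489350 - 1.910000)/(0.181949 - (0.722643)) = 1.347797; f(x_3) = -0.016157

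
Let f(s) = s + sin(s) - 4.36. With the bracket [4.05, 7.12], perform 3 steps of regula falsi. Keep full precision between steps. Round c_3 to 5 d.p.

5.20461

f(4.050000) = -1.098525, f(7.120000) = 3.502513
step 1: c = 4.782981, f(c) = -0.574529 < 0 → new bracket [4.782981, 7.120000]
step 2: c = 5.112309, f(c) = -0.168783 < 0 → new bracket [5.112309, 7.120000]
step 3: c = 5.204610, f(c) = -0.036675 < 0 → new bracket [5.204610, 7.120000]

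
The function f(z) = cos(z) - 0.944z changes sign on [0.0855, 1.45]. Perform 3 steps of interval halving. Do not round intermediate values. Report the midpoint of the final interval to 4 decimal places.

0.6825

f(0.085500) = 0.915635, f(1.450000) = -1.248297 (opposite signs)
step 1: m = 0.767750, f(m) = -0.005281 < 0 → root in [0.085500, 0.767750]
step 2: m = 0.426625, f(m) = 0.507634 > 0 → root in [0.426625, 0.767750]
step 3: m = 0.597187, f(m) = 0.263175 > 0 → root in [0.597187, 0.767750]
Midpoint of [0.597187, 0.767750] = 0.682469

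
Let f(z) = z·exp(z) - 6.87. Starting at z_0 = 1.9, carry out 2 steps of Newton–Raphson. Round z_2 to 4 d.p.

1.5180

f'(z) = (z + 1)·exp(z)
z_0 = 1.900000: f = 5.833199, f' = 19.389094 → z_1 = 1.900000 - (5.833199)/(19.389094) = 1.599150
z_1 = 1.599150: f = 1.043918, f' = 12.862745 → z_2 = 1.599150 - (1.043918)/(12.862745) = 1.517992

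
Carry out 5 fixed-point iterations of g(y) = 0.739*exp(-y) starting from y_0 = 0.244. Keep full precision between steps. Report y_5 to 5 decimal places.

0.46958

y_1 = g(0.244000) = 0.578997
y_2 = g(0.578997) = 0.414180
y_3 = g(0.414180) = 0.488392
y_4 = g(0.488392) = 0.453460
y_5 = g(0.453460) = 0.469580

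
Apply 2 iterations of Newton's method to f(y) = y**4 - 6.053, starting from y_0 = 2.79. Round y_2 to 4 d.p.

f'(y) = 4y**3
y_0 = 2.790000: f = 54.539213, f' = 86.870556 → y_1 = 2.790000 - (54.539213)/(86.870556) = 2.162178
y_1 = 2.162178: f = 15.802769, f' = 40.432869 → y_2 = 2.162178 - (15.802769)/(40.432869) = 1.771339

1.7713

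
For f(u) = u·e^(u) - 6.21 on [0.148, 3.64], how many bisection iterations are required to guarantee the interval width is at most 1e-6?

22

Initial width b − a = 3.64 − 0.148 = 3.492000.
After n steps the width is (b−a)/2^n; need (b−a)/2^n ≤ 1e-6.
So n ≥ log₂(3.492000/1e-6) = log₂(3492000.0000) ≈ 21.7356.
Hence n = 22.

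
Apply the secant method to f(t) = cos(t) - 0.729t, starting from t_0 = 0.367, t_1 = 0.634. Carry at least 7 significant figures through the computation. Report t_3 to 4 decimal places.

f(t_0) = 0.665865, f(t_1) = 0.343478
t_2 = 0.634000 - (0.343478)·(0.634000 - 0.367000)/(0.343478 - (0.665865)) = 0.918468; f(t_2) = -0.062525
t_3 = 0.918468 - (-0.062525)·(0.918468 - 0.634000)/(-0.062525 - (0.343478)) = 0.874660; f(t_3) = 0.003631

0.8747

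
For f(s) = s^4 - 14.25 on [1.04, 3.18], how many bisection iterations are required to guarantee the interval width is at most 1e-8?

28

Initial width b − a = 3.18 − 1.04 = 2.140000.
After n steps the width is (b−a)/2^n; need (b−a)/2^n ≤ 1e-8.
So n ≥ log₂(2.140000/1e-8) = log₂(214000000.0000) ≈ 27.6730.
Hence n = 28.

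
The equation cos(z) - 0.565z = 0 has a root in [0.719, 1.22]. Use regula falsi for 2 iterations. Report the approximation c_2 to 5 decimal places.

False-position update: c = (a·f(b) − b·f(a))/(f(b) − f(a)); replace the endpoint whose sign matches f(c).
f(0.719000) = 0.346230, f(1.220000) = -0.345654
step 1: c = 0.969708, f(c) = 0.017655 > 0 → new bracket [0.969708, 1.220000]
step 2: c = 0.981871, f(c) = 0.000710 > 0 → new bracket [0.981871, 1.220000]

0.98187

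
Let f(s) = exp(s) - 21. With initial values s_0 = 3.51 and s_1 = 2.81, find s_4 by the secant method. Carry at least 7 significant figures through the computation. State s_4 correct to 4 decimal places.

f(s_0) = 12.448268, f(s_1) = -4.390082
s_2 = 2.810000 - (-4.390082)·(2.810000 - 3.510000)/(-4.390082 - (12.448268)) = 2.992503; f(s_2) = -1.064472
s_3 = 2.992503 - (-1.064472)·(2.992503 - 2.810000)/(-1.064472 - (-4.390082)) = 3.050920; f(s_3) = 0.134775
s_4 = 3.050920 - (0.134775)·(3.050920 - 2.992503)/(0.134775 - (-1.064472)) = 3.044355; f(s_4) = -0.003520

3.0444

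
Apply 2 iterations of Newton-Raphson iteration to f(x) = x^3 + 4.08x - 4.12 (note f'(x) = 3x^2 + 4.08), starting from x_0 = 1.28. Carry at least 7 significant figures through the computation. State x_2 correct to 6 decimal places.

x_0 = 1.280000: f = 3.199552, f' = 8.995200 → x_1 = 1.280000 - (3.199552)/(8.995200) = 0.924305
x_1 = 0.924305: f = 0.440832, f' = 6.643017 → x_2 = 0.924305 - (0.440832)/(6.643017) = 0.857944

0.857944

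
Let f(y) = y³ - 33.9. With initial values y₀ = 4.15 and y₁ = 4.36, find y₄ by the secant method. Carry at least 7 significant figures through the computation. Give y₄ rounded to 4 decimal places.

Secant update: y_(k+1) = y_k − f(y_k)·(y_k − y_(k-1))/(f(y_k) − f(y_(k-1))).
f(y_0) = 37.573375, f(y_1) = 48.981856
y_2 = 4.360000 - (48.981856)·(4.360000 - 4.150000)/(48.981856 - (37.573375)) = 3.458373; f(y_2) = 7.463345
y_3 = 3.458373 - (7.463345)·(3.458373 - 4.360000)/(7.463345 - (48.981856)) = 3.296298; f(y_3) = 1.916175
y_4 = 3.296298 - (1.916175)·(3.296298 - 3.458373)/(1.916175 - (7.463345)) = 3.240311; f(y_4) = 0.122024

3.2403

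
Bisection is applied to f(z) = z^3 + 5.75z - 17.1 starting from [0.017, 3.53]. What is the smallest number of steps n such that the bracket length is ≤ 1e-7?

Initial width b − a = 3.53 − 0.017 = 3.513000.
After n steps the width is (b−a)/2^n; need (b−a)/2^n ≤ 1e-7.
So n ≥ log₂(3.513000/1e-7) = log₂(35130000.0000) ≈ 25.0662.
Hence n = 26.

26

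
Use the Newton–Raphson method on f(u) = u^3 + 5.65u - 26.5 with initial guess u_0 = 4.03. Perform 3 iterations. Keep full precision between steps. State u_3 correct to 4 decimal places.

2.3627

f'(u) = 3u^2 + 5.65
u_0 = 4.030000: f = 61.720327, f' = 54.372700 → u_1 = 4.030000 - (61.720327)/(54.372700) = 2.894866
u_1 = 2.894866: f = 14.115676, f' = 30.790739 → u_2 = 2.894866 - (14.115676)/(30.790739) = 2.436426
u_2 = 2.436426: f = 1.728861, f' = 23.458522 → u_3 = 2.436426 - (1.728861)/(23.458522) = 2.362728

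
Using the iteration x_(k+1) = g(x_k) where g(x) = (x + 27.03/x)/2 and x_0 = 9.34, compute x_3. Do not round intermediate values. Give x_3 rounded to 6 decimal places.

5.199489

x_1 = g(9.340000) = 6.117002
x_2 = g(6.117002) = 5.267917
x_3 = g(5.267917) = 5.199489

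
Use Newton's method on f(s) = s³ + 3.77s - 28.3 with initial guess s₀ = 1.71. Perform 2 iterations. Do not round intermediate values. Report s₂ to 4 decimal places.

2.6855

f'(s) = 3s² + 3.77
s_0 = 1.710000: f = -16.853089, f' = 12.542300 → s_1 = 1.710000 - (-16.853089)/(12.542300) = 3.053700
s_1 = 3.053700: f = 11.688458, f' = 31.745252 → s_2 = 3.053700 - (11.688458)/(31.745252) = 2.685505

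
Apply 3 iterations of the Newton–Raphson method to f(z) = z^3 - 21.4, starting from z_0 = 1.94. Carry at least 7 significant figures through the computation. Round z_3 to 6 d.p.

f'(z) = 3z^2
z_0 = 1.940000: f = -14.098616, f' = 11.290800 → z_1 = 1.940000 - (-14.098616)/(11.290800) = 3.188682
z_1 = 3.188682: f = 11.021532, f' = 30.503074 → z_2 = 3.188682 - (11.021532)/(30.503074) = 2.827356
z_2 = 2.827356: f = 1.201731, f' = 23.981834 → z_3 = 2.827356 - (1.201731)/(23.981834) = 2.777246

2.777246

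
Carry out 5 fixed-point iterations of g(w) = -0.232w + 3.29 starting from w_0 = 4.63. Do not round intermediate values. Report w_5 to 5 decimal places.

w_1 = g(4.630000) = 2.215840
w_2 = g(2.215840) = 2.775925
w_3 = g(2.775925) = 2.645985
w_4 = g(2.645985) = 2.676131
w_5 = g(2.676131) = 2.669138

2.66914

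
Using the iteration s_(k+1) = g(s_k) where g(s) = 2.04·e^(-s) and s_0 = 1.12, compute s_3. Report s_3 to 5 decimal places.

0.71496

s_1 = g(1.120000) = 0.665611
s_2 = g(0.665611) = 1.048477
s_3 = g(1.048477) = 0.714961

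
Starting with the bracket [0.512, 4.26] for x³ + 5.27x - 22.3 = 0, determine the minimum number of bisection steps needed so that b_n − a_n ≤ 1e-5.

19

Initial width b − a = 4.26 − 0.512 = 3.748000.
After n steps the width is (b−a)/2^n; need (b−a)/2^n ≤ 1e-5.
So n ≥ log₂(3.748000/1e-5) = log₂(374800.0000) ≈ 18.5158.
Hence n = 19.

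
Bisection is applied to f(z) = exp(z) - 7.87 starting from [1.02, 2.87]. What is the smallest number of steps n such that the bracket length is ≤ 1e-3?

Initial width b − a = 2.87 − 1.02 = 1.850000.
After n steps the width is (b−a)/2^n; need (b−a)/2^n ≤ 1e-3.
So n ≥ log₂(1.850000/1e-3) = log₂(1850.0000) ≈ 10.8533.
Hence n = 11.

11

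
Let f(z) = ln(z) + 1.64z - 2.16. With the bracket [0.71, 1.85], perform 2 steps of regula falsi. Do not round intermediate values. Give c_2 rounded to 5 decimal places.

1.20786

False-position update: c = (a·f(b) − b·f(a))/(f(b) − f(a)); replace the endpoint whose sign matches f(c).
f(0.710000) = -1.338090, f(1.850000) = 1.489186
step 1: c = 1.249538, f(c) = 0.112016 > 0 → new bracket [0.710000, 1.249538]
step 2: c = 1.207860, f(c) = 0.009742 > 0 → new bracket [0.710000, 1.207860]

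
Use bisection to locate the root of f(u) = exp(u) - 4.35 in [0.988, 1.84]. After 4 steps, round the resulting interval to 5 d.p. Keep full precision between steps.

f(0.988000) = -1.664143, f(1.840000) = 1.946538 (opposite signs)
step 1: m = 1.414000, f(m) = -0.237628 < 0 → root in [1.414000, 1.840000]
step 2: m = 1.627000, f(m) = 0.738586 > 0 → root in [1.414000, 1.627000]
step 3: m = 1.520500, f(m) = 0.224512 > 0 → root in [1.414000, 1.520500]
step 4: m = 1.467250, f(m) = -0.012709 < 0 → root in [1.467250, 1.520500]

[1.46725, 1.52050]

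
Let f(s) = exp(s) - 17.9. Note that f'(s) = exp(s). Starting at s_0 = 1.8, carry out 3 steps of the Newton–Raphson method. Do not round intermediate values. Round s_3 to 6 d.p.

Newton update: s ← s − f(s)/f'(s).
s_0 = 1.800000: f = -11.850353, f' = 6.049647 → s_1 = 1.800000 - (-11.850353)/(6.049647) = 3.758850
s_1 = 3.758850: f = 24.999068, f' = 42.899068 → s_2 = 3.758850 - (24.999068)/(42.899068) = 3.176109
s_2 = 3.176109: f = 6.053359, f' = 23.953359 → s_3 = 3.176109 - (6.053359)/(23.953359) = 2.923394

2.923394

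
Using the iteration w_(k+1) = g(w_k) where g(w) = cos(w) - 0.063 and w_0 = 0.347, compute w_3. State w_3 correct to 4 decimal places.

w_1 = g(0.347000) = 0.877397
w_2 = g(0.877397) = 0.576155
w_3 = g(0.576155) = 0.775564

0.7756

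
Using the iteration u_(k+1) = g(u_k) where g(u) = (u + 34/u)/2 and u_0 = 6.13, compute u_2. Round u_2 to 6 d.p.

u_1 = g(6.130000) = 5.838246
u_2 = g(5.838246) = 5.830956

5.830956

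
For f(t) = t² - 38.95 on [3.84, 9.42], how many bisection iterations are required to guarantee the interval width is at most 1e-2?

Initial width b − a = 9.42 − 3.84 = 5.580000.
After n steps the width is (b−a)/2^n; need (b−a)/2^n ≤ 1e-2.
So n ≥ log₂(5.580000/1e-2) = log₂(558.0000) ≈ 9.1241.
Hence n = 10.

10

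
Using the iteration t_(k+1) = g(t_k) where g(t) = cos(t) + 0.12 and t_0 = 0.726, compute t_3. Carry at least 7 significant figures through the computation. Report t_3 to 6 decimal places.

t_1 = g(0.726000) = 0.867836
t_2 = g(0.867836) = 0.766479
t_3 = g(0.766479) = 0.840357

0.840357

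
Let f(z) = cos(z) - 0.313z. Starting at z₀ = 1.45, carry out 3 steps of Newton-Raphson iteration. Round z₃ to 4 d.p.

Newton update: z ← z − f(z)/f'(z).
f'(z) = -sin(z) - 0.313
z_0 = 1.450000: f = -0.333347, f' = -1.305713 → z_1 = 1.450000 - (-0.333347)/(-1.305713) = 1.194701
z_1 = 1.194701: f = -0.006650, f' = -1.243106 → z_2 = 1.194701 - (-0.006650)/(-1.243106) = 1.189352
z_2 = 1.189352: f = -0.000005, f' = -1.241128 → z_3 = 1.189352 - (-0.000005)/(-1.241128) = 1.189347

1.1893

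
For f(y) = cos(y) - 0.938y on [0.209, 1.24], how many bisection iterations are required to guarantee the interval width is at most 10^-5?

17

Initial width b − a = 1.24 − 0.209 = 1.031000.
After n steps the width is (b−a)/2^n; need (b−a)/2^n ≤ 10^-5.
So n ≥ log₂(1.031000/10^-5) = log₂(103100.0000) ≈ 16.6537.
Hence n = 17.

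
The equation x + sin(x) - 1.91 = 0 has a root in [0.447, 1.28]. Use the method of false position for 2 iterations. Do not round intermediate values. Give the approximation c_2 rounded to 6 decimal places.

1.049477

f(0.447000) = -1.030738, f(1.280000) = 0.328016
step 1: c = 1.078906, f(c) = 0.050348 > 0 → new bracket [0.447000, 1.078906]
step 2: c = 1.049477, f(c) = 0.006640 > 0 → new bracket [0.447000, 1.049477]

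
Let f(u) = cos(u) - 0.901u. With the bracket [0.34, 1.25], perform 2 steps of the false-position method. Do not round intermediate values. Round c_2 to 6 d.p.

0.781456

f(0.340000) = 0.636415, f(1.250000) = -0.810928
step 1: c = 0.740138, f(c) = 0.071510 > 0 → new bracket [0.740138, 1.250000]
step 2: c = 0.781456, f(c) = 0.005796 > 0 → new bracket [0.781456, 1.250000]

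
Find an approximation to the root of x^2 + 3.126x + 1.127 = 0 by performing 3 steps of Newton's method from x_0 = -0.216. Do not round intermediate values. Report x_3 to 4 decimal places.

-0.4158

Newton update: x ← x − f(x)/f'(x).
f'(x) = 2x + 3.126
x_0 = -0.216000: f = 0.498440, f' = 2.694000 → x_1 = -0.216000 - (0.498440)/(2.694000) = -0.401019
x_1 = -0.401019: f = 0.034232, f' = 2.323963 → x_2 = -0.401019 - (0.034232)/(2.323963) = -0.415749
x_2 = -0.415749: f = 0.000217, f' = 2.294503 → x_3 = -0.415749 - (0.000217)/(2.294503) = -0.415843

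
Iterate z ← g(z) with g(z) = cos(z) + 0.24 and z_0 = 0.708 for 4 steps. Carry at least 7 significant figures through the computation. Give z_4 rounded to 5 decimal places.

0.82127

z_1 = g(0.708000) = 0.999664
z_2 = g(0.999664) = 0.780585
z_3 = g(0.780585) = 0.950502
z_4 = g(0.950502) = 0.821275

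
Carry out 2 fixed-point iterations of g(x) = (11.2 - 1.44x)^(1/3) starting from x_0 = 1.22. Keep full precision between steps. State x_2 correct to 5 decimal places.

2.01294

x_1 = g(1.220000) = 2.113682
x_2 = g(2.113682) = 2.012941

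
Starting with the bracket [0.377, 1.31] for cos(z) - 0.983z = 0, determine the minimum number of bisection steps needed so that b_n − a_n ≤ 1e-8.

Initial width b − a = 1.31 − 0.377 = 0.933000.
After n steps the width is (b−a)/2^n; need (b−a)/2^n ≤ 1e-8.
So n ≥ log₂(0.933000/1e-8) = log₂(93300000.0000) ≈ 26.4754.
Hence n = 27.

27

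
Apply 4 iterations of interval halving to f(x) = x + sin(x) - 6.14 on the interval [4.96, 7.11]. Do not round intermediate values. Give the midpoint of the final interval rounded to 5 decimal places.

f(4.960000) = -2.149501, f(7.110000) = 1.705778 (opposite signs)
step 1: m = 6.035000, f(m) = -0.350645 < 0 → root in [6.035000, 7.110000]
step 2: m = 6.572500, f(m) = 0.717795 > 0 → root in [6.035000, 6.572500]
step 3: m = 6.303750, f(m) = 0.184313 > 0 → root in [6.035000, 6.303750]
step 4: m = 6.169375, f(m) = -0.084190 < 0 → root in [6.169375, 6.303750]
Midpoint of [6.169375, 6.303750] = 6.236562

6.23656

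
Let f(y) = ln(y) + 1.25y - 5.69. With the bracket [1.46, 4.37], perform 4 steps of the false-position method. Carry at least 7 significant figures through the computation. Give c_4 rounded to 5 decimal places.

3.54061

False-position update: c = (a·f(b) − b·f(a))/(f(b) − f(a)); replace the endpoint whose sign matches f(c).
f(1.460000) = -3.486564, f(4.370000) = 1.247263
step 1: c = 3.603277, f(c) = 0.095939 > 0 → new bracket [1.460000, 3.603277]
step 2: c = 3.545880, f(c) = 0.008136 > 0 → new bracket [1.460000, 3.545880]
step 3: c = 3.541024, f(c) = 0.000695 > 0 → new bracket [1.460000, 3.541024]
step 4: c = 3.540609, f(c) = 0.000059 > 0 → new bracket [1.460000, 3.540609]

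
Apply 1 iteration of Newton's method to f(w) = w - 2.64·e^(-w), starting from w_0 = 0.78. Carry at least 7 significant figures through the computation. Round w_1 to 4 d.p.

0.9746

Newton update: w ← w − f(w)/f'(w).
f'(w) = 1 + 2.64·e^(-w)
w_0 = 0.780000: f = -0.430192, f' = 2.210192 → w_1 = 0.780000 - (-0.430192)/(2.210192) = 0.974640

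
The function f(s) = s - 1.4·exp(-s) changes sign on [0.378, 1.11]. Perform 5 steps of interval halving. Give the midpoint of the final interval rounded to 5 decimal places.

0.68681

f(0.378000) = -0.581323, f(1.110000) = 0.648617 (opposite signs)
step 1: m = 0.744000, f(m) = 0.078707 > 0 → root in [0.378000, 0.744000]
step 2: m = 0.561000, f(m) = -0.237893 < 0 → root in [0.561000, 0.744000]
step 3: m = 0.652500, f(m) = -0.076539 < 0 → root in [0.652500, 0.744000]
step 4: m = 0.698250, f(m) = 0.001813 > 0 → root in [0.652500, 0.698250]
step 5: m = 0.675375, f(m) = -0.037177 < 0 → root in [0.675375, 0.698250]
Midpoint of [0.675375, 0.698250] = 0.686813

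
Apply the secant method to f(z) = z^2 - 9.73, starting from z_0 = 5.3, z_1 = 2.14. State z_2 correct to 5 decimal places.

f(z_0) = 18.360000, f(z_1) = -5.150400
z_2 = 2.140000 - (-5.150400)·(2.140000 - 5.300000)/(-5.150400 - (18.360000)) = 2.832258; f(z_2) = -1.708314

2.83226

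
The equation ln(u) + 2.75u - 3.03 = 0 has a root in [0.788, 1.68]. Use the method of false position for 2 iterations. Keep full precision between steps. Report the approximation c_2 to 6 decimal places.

f(0.788000) = -1.101257, f(1.680000) = 2.108794
step 1: c = 1.094014, f(c) = 0.068393 > 0 → new bracket [0.788000, 1.094014]
step 2: c = 1.076121, f(c) = 0.002695 > 0 → new bracket [0.788000, 1.076121]

1.076121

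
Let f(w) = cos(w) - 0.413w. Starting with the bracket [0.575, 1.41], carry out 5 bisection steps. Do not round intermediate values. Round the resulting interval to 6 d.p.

f(0.575000) = 0.601717, f(1.410000) = -0.422226 (opposite signs)
step 1: m = 0.992500, f(m) = 0.136696 > 0 → root in [0.992500, 1.410000]
step 2: m = 1.201250, f(m) = -0.134924 < 0 → root in [0.992500, 1.201250]
step 3: m = 1.096875, f(m) = 0.003370 > 0 → root in [1.096875, 1.201250]
step 4: m = 1.149062, f(m) = -0.065220 < 0 → root in [1.096875, 1.149062]
step 5: m = 1.122969, f(m) = -0.030778 < 0 → root in [1.096875, 1.122969]

[1.096875, 1.122969]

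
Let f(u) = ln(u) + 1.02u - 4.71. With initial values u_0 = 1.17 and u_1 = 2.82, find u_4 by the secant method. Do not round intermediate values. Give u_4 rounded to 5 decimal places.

3.41387

f(u_0) = -3.359596, f(u_1) = -0.796863
u_2 = 2.820000 - (-0.796863)·(2.820000 - 1.170000)/(-0.796863 - (-3.359596)) = 3.333055; f(u_2) = -0.106394
u_3 = 3.333055 - (-0.106394)·(3.333055 - 2.820000)/(-0.106394 - (-0.796863)) = 3.412112; f(u_3) = -0.002314
u_4 = 3.412112 - (-0.002314)·(3.412112 - 3.333055)/(-0.002314 - (-0.106394)) = 3.413870; f(u_4) = -0.000006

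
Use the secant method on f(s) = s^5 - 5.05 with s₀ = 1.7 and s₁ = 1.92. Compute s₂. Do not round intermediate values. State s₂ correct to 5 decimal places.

1.53077

f(s_0) = 9.148570, f(s_1) = 21.041926
s_2 = 1.920000 - (21.041926)·(1.920000 - 1.700000)/(21.041926 - (9.148570)) = 1.530772; f(s_2) = 3.355295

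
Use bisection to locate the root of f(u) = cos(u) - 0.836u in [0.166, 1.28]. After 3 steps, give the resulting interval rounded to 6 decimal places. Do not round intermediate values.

f(0.166000) = 0.847478, f(1.280000) = -0.783365 (opposite signs)
step 1: m = 0.723000, f(m) = 0.145396 > 0 → root in [0.723000, 1.280000]
step 2: m = 1.001500, f(m) = -0.298215 < 0 → root in [0.723000, 1.001500]
step 3: m = 0.862250, f(m) = -0.070110 < 0 → root in [0.723000, 0.862250]

[0.723000, 0.862250]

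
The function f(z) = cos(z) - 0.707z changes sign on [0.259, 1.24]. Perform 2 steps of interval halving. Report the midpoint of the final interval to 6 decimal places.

0.872125

f(0.259000) = 0.783534, f(1.240000) = -0.551884 (opposite signs)
step 1: m = 0.749500, f(m) = 0.202133 > 0 → root in [0.749500, 1.240000]
step 2: m = 0.994750, f(m) = -0.158576 < 0 → root in [0.749500, 0.994750]
Midpoint of [0.749500, 0.994750] = 0.872125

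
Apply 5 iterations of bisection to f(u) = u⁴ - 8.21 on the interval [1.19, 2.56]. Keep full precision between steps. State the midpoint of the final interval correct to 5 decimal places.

1.68234

f(1.190000) = -6.204661, f(2.560000) = 34.739673 (opposite signs)
step 1: m = 1.875000, f(m) = 4.149619 > 0 → root in [1.190000, 1.875000]
step 2: m = 1.532500, f(m) = -2.694284 < 0 → root in [1.532500, 1.875000]
step 3: m = 1.703750, f(m) = 0.216039 > 0 → root in [1.532500, 1.703750]
step 4: m = 1.618125, f(m) = -1.354356 < 0 → root in [1.618125, 1.703750]
step 5: m = 1.660937, f(m) = -0.599500 < 0 → root in [1.660937, 1.703750]
Midpoint of [1.660937, 1.703750] = 1.682344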